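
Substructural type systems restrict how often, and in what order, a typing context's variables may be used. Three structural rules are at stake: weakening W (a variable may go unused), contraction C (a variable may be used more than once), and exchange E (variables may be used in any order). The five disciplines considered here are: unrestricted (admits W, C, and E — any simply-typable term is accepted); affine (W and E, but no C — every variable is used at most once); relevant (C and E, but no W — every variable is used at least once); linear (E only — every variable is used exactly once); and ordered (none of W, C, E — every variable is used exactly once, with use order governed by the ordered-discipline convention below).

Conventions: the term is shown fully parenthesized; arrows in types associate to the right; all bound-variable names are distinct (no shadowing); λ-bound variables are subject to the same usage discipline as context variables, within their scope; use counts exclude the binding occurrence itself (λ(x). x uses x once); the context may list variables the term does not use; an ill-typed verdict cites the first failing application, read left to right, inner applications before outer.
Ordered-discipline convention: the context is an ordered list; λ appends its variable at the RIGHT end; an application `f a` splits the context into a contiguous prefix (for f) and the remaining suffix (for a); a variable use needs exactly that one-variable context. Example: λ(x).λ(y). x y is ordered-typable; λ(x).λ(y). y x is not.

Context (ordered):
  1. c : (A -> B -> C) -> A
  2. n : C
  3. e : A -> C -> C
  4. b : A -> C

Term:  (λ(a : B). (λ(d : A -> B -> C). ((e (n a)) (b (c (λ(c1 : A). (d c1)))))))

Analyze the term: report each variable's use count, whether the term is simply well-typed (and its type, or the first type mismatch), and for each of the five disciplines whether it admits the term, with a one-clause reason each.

counts: c=1, n=1, e=1, b=1, a [bound]=1, d [bound]=1, c1 [bound]=1
order of uses: e, n, a, b, c, d, c1
typing: ill-typed: non-function type C applied to an argument
ordered ✗ (not simply typable)
linear ✗ (fails simple typing)
affine ✗ (a type mismatch blocks all five)
relevant ✗ (the type mismatch rejects it)
unrestricted ✗ (not simply typable)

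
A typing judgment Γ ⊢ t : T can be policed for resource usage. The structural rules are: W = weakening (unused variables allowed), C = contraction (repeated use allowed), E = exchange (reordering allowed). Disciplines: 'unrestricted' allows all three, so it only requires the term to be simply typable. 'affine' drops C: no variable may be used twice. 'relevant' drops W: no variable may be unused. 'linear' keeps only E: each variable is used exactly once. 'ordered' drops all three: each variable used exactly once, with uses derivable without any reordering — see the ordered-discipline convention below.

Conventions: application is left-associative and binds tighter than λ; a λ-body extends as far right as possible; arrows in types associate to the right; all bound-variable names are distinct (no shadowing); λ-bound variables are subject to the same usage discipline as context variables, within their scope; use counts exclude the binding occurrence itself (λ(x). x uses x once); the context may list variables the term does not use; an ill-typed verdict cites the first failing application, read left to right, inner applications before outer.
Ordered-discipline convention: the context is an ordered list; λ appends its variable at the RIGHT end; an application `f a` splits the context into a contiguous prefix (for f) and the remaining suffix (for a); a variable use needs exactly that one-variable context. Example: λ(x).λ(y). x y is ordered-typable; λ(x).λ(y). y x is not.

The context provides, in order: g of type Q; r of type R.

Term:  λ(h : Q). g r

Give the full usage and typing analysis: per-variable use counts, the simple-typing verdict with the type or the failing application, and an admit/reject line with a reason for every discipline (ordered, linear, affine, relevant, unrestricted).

usage: g: 1×; r: 1×; h (bound): 0×
use order (left to right): g, r
typing: ill-typed: can't apply a value of type Q
ordered ✗ (a type mismatch blocks all five)
linear ✗ (the type mismatch rejects it)
affine ✗ (not simply typable)
relevant ✗ (fails simple typing)
unrestricted ✗ (a type mismatch blocks all five)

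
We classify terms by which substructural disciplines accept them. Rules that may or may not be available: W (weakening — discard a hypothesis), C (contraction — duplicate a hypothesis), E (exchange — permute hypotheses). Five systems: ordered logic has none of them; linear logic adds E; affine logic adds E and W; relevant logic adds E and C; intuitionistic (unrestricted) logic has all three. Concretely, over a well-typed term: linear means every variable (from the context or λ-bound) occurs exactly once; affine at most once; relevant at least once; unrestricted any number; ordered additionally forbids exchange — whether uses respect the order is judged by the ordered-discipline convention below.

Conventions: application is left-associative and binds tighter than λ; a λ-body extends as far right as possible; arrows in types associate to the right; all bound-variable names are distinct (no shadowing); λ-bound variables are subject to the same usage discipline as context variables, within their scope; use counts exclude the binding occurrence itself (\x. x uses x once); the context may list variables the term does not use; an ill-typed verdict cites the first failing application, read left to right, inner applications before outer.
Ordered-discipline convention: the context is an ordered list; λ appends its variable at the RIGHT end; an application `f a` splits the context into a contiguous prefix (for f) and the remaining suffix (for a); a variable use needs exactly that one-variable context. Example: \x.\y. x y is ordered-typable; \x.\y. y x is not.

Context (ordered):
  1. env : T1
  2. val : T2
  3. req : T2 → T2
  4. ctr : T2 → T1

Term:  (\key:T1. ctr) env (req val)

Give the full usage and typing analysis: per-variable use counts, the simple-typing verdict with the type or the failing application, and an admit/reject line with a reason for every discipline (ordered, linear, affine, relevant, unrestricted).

variable uses: env: 1×, val: 1×, req: 1×, ctr: 1×, key (λ-bound): 0×
use order (left to right): ctr, env, req, val
typing: the term checks, with type T1
ordered: ✗, unused: key — weakening required
linear: ✗, unused: key — weakening required
affine: ✓, env, val, req, ctr, key: no repeats, contraction unneeded
relevant: ✗, unused: key — weakening required
unrestricted: ✓, type-checks (T1) and nothing is barred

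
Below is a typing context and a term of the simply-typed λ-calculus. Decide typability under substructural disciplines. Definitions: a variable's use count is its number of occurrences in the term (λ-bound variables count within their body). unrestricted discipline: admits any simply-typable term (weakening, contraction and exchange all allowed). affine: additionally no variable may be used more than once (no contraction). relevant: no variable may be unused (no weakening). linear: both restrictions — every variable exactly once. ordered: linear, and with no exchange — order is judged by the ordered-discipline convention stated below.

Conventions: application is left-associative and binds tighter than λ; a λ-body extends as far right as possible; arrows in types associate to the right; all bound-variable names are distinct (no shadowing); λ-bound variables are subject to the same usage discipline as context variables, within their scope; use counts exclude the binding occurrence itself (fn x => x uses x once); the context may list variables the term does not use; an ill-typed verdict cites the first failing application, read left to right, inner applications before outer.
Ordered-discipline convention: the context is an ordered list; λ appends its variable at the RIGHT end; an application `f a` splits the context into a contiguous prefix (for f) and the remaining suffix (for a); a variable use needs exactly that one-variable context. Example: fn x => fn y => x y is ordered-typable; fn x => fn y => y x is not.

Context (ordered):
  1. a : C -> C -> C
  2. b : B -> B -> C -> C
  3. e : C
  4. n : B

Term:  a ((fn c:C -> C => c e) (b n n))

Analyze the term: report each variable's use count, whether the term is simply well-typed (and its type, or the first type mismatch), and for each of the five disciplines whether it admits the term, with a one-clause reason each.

use counts: a: 1; b: 1; e: 1; n: 2; c (bound): 1
uses in reading order: a, c, e, b, n, n
typing: well-typed at C -> C
ordered: ✗, needs contraction — n ×2
linear: ✗, needs contraction — n ×2
affine: ✗, needs contraction — n ×2
relevant: ✓, none of a, b, e, n, c goes unused
unrestricted: ✓, type-checks (C -> C) and nothing is barred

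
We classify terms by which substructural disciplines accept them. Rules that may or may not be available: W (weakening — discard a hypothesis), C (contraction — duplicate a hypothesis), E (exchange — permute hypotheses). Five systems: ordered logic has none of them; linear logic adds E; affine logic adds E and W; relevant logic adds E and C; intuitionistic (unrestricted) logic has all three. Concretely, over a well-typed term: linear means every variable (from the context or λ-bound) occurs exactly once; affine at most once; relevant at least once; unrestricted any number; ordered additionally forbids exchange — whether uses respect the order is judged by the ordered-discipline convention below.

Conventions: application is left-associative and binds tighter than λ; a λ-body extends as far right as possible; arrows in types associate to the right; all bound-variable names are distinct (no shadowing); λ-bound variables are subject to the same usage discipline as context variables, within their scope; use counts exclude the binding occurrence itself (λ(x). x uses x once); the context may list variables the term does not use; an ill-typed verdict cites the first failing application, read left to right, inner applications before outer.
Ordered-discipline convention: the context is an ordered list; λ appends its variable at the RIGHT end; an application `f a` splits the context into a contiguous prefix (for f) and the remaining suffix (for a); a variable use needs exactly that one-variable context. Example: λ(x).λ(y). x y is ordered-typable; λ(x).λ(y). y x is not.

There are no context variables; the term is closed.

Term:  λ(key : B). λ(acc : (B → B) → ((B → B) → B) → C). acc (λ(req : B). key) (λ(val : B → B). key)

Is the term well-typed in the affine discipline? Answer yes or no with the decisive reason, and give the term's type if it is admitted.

no — key ×2 used more than once (contraction)
variable uses: key (bound): 2; acc (bound): 1; req (bound): 0; val (bound): 0
uses in reading order: acc, key, key
typing: ✓ — B → ((B → B) → ((B → B) → B) → C) → C
across the five disciplines: ordered ✗, linear ✗, affine ✗, relevant ✗, unrestricted ✓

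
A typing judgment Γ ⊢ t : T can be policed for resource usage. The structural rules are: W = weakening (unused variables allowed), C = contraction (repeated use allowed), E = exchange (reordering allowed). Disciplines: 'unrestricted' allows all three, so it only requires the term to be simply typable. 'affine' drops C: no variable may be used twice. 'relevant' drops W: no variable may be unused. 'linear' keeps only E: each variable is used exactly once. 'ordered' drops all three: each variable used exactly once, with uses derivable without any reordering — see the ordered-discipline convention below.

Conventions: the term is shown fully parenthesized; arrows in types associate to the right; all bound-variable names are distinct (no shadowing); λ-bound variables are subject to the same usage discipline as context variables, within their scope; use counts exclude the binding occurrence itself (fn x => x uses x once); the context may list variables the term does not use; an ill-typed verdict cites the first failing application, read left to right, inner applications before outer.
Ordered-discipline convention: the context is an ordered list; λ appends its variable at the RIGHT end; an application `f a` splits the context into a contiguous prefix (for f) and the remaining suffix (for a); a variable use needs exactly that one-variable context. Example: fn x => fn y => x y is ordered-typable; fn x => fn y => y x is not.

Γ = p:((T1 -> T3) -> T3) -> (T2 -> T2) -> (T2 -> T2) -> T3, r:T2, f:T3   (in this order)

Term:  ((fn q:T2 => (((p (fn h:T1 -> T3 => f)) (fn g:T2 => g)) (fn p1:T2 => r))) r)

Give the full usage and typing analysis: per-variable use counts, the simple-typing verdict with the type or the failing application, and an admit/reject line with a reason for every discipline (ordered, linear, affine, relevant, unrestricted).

usage: p=1, r=2, f=1, q [bound]=0, h [bound]=0, g [bound]=1, p1 [bound]=0
left-to-right use order: p, f, g, r, r
typing: well-typed at T3
ordered: ✗ — uses contraction: r ×2; needs weakening: q, h, p1 unused
linear: ✗ — uses contraction: r ×2; needs weakening: q, h, p1 unused
affine: ✗ — uses contraction: r ×2
relevant: ✗ — needs weakening: q, h, p1 unused
unrestricted: ✓ — simply typable at T3; W, C, E all held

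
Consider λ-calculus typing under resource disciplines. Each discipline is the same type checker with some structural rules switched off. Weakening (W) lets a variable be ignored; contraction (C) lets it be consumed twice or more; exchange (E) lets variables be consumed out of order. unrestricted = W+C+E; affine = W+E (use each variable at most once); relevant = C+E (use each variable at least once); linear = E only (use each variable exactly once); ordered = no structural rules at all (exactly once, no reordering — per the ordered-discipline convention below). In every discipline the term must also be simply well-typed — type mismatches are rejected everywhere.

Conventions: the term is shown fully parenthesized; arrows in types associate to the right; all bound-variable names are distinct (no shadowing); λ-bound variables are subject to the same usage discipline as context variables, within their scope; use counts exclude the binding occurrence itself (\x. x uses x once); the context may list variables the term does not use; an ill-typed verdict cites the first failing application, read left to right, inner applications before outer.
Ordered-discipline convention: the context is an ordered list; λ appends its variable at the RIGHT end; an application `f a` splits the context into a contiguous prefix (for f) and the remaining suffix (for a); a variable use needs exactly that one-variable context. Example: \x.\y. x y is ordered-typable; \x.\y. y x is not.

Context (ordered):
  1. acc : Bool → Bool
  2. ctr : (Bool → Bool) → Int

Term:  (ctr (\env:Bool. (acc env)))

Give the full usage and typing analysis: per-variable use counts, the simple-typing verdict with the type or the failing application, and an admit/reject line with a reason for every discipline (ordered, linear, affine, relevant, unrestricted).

usage: acc=1; ctr=1; env [bound]=1
order of uses: ctr, acc, env
typing: ✓ — Int
ordered: ✗ — use order ctr, acc, env needs exchange
linear: ✓ — acc, ctr, env: one use apiece
affine: ✓ — none of acc, ctr, env used more than once
relevant: ✓ — at least one use each (acc, ctr, env)
unrestricted: ✓ — type-checks (Int) and nothing is barred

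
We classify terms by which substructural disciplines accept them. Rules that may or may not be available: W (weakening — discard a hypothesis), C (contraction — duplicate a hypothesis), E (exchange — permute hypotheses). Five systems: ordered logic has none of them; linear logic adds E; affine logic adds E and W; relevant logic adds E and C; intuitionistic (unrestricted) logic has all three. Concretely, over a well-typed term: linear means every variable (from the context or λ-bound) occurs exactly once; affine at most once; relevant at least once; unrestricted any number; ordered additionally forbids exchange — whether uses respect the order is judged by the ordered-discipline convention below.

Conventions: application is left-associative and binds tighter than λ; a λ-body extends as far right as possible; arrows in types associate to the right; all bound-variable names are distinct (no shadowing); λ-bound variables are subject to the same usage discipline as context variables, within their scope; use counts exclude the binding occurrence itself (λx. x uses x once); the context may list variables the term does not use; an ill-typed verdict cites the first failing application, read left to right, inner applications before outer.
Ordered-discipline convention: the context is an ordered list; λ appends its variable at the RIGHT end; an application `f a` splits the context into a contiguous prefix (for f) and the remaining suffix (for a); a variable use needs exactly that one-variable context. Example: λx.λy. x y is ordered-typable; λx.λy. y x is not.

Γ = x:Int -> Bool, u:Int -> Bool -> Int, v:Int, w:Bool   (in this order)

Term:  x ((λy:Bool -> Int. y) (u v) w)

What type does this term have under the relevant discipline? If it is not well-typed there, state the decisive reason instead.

term : Bool
use counts: x: 1×, u: 1×, v: 1×, w: 1×, y [bound]: 1×
use order (left to right): x, y, u, v, w
typing: well-typed — term : Bool
summary: ordered ✓, linear ✓, affine ✓, relevant ✓, unrestricted ✓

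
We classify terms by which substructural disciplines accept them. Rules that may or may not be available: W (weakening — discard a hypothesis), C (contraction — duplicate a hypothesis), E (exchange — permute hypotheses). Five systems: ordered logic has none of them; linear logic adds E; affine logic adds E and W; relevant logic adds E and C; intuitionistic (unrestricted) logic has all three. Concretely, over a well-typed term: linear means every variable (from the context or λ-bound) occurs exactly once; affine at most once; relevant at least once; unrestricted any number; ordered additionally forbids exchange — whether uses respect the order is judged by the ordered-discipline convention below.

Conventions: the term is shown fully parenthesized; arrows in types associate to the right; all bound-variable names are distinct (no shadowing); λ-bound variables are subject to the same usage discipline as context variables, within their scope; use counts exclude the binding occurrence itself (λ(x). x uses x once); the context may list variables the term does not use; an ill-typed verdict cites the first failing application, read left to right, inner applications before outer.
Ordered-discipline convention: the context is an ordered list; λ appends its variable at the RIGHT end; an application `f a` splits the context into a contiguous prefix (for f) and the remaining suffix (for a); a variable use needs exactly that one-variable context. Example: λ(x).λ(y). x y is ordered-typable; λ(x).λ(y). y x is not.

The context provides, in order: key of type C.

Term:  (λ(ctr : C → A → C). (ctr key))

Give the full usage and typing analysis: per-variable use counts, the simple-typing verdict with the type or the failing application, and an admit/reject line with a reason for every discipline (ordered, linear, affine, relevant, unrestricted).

use counts: key: 1, ctr [bound]: 1
order of uses: ctr, key
typing: the term checks, with type (C → A → C) → A → C
ordered: ✗ — use order ctr, key needs exchange
linear: ✓ — exactly-once usage across key, ctr
affine: ✓ — at most one use each (key, ctr)
relevant: ✓ — every one of key, ctr appears
unrestricted: ✓ — type-checks ((C → A → C) → A → C) and nothing is barred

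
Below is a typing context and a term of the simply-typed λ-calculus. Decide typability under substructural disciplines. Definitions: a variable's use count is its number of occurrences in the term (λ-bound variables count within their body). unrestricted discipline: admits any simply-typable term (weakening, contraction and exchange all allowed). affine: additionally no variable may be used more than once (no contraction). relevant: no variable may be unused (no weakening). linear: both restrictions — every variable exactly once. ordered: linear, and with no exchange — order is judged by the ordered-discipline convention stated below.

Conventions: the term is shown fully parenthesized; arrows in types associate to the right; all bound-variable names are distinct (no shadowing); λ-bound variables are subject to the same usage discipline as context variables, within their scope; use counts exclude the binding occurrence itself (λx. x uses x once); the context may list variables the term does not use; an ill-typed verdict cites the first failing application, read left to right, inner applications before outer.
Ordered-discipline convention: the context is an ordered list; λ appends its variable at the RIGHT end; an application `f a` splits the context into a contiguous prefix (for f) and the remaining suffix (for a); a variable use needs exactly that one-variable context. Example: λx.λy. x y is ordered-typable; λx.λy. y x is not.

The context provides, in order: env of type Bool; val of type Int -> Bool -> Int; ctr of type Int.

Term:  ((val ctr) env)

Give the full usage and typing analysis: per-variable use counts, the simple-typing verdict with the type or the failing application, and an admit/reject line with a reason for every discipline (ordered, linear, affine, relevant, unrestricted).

use counts: env ×1, val ×1, ctr ×1
use order (left to right): val, ctr, env
typing: ✓ — Int
ordered: ✗, use order val, ctr, env needs exchange
linear: ✓, each of env, val, ctr used exactly once
affine: ✓, at most one use each (env, val, ctr)
relevant: ✓, every one of env, val, ctr appears
unrestricted: ✓, type-checks (Int) and nothing is barred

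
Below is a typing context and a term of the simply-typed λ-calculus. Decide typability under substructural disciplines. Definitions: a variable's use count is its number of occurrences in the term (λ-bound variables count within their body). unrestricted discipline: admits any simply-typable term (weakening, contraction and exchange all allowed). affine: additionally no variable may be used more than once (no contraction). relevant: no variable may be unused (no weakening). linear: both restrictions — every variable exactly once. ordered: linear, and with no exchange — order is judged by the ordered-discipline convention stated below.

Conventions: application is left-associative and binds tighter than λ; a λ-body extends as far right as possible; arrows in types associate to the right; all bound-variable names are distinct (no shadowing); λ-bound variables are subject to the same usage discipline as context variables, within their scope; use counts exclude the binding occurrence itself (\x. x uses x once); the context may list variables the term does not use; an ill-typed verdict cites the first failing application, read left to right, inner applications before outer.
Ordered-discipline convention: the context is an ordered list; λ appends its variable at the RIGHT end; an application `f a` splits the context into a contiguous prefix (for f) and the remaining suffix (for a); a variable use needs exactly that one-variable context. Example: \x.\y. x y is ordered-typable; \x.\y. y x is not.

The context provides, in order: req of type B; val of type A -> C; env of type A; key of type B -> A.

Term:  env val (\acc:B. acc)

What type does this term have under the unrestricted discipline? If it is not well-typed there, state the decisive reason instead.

not well-typed under unrestricted — fails simple typing
variable uses: req ×0, val ×1, env ×1, key ×0, acc (λ-bound) ×1
use order (left to right): env, val, acc
typing: ill-typed: non-arrow in function slot: A
all disciplines: ordered ✗ · linear ✗ · affine ✗ · relevant ✗ · unrestricted ✗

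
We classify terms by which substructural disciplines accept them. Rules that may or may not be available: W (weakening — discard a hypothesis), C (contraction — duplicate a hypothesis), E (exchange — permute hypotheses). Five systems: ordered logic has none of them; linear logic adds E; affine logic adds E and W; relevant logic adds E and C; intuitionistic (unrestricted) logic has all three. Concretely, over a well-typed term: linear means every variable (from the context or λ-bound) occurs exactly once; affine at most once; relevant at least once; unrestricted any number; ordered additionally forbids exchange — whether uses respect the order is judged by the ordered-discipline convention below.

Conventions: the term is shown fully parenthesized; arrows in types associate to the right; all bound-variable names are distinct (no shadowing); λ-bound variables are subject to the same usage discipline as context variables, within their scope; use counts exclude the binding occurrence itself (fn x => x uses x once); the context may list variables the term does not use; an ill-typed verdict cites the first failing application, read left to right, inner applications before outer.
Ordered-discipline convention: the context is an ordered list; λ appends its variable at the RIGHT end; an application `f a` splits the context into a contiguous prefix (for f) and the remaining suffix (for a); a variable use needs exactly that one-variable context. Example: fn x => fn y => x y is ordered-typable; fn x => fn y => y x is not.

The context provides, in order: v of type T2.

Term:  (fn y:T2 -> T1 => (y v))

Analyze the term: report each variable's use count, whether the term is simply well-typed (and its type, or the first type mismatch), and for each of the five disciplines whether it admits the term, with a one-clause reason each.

usage: v ×1, y [bound] ×1
order of uses: y, v
typing: ✓ — (T2 -> T1) -> T1
ordered: ✗ — no ordered split (uses run y, v)
linear: ✓ — v, y: one use apiece
affine: ✓ — no duplicate uses among v, y
relevant: ✓ — every one of v, y appears
unrestricted: ✓ — well-typed at (T2 -> T1) -> T1; no restrictions here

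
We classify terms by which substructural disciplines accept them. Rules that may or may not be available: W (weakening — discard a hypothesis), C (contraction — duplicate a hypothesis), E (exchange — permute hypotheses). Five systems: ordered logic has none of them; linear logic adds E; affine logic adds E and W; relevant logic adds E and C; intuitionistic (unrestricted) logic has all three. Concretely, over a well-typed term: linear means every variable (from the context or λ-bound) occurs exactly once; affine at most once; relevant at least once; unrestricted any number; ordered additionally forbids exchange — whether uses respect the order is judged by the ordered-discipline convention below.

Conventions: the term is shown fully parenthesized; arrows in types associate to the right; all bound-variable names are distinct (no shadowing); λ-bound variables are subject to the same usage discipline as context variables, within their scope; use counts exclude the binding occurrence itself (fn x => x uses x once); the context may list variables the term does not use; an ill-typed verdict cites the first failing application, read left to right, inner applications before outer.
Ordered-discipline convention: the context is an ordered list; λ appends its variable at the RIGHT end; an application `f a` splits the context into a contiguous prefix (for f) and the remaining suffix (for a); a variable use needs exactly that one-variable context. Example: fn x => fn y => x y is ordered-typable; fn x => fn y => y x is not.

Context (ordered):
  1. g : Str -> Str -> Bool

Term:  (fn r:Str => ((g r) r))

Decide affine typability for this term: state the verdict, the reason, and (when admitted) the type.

no — r ×2 used more than once (contraction)
usage: g=1, r (bound)=2
order of uses: g, r, r
typing: the term checks, with type Str -> Bool
summary: ordered ✗ | linear ✗ | affine ✗ | relevant ✓ | unrestricted ✓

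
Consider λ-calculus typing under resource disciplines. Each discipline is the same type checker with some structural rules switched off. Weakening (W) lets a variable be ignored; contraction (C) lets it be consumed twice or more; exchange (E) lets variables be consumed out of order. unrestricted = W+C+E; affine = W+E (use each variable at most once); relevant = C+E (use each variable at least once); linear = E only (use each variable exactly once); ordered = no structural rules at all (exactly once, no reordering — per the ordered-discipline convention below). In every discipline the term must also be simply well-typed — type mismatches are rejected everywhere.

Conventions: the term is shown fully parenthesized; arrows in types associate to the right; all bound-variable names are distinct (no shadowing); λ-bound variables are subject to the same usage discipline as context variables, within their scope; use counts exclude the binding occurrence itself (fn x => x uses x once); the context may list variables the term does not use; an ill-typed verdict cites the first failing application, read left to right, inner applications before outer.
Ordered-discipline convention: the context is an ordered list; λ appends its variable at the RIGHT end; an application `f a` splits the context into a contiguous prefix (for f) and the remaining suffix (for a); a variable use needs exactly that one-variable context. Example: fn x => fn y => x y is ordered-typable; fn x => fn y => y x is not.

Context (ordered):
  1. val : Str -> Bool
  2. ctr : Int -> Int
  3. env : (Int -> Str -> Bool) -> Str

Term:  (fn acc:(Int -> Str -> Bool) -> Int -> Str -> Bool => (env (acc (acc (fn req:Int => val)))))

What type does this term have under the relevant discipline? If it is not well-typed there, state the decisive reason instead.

not well-typed under relevant — unused: ctr, req — weakening required
use counts: val ×1; ctr ×0; env ×1; acc (λ-bound) ×2; req (λ-bound) ×0
use order (left to right): env, acc, acc, val
typing: ✓ — ((Int -> Str -> Bool) -> Int -> Str -> Bool) -> Str
all disciplines: ordered ✗ · linear ✗ · affine ✗ · relevant ✗ · unrestricted ✓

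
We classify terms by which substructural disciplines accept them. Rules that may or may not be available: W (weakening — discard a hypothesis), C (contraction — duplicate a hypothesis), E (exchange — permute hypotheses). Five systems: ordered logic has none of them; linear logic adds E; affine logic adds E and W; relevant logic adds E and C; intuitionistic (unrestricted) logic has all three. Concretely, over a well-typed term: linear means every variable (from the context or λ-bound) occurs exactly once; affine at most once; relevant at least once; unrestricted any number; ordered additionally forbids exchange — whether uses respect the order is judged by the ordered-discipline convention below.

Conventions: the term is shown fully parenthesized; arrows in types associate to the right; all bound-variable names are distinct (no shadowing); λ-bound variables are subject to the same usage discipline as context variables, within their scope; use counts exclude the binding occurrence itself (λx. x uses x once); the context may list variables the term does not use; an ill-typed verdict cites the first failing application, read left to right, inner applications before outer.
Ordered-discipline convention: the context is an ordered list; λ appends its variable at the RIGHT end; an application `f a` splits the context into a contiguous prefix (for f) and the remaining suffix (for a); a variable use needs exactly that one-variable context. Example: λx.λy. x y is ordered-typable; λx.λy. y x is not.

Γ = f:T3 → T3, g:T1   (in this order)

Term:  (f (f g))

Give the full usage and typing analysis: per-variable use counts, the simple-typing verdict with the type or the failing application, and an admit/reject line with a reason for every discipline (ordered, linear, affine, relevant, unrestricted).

use counts: f ×2; g ×1
order of uses: f, f, g
typing: ill-typed: an application expects T3 but receives T1
ordered ✗ (not simply typable)
linear ✗ (fails simple typing)
affine ✗ (a type mismatch blocks all five)
relevant ✗ (the type mismatch rejects it)
unrestricted ✗ (not simply typable)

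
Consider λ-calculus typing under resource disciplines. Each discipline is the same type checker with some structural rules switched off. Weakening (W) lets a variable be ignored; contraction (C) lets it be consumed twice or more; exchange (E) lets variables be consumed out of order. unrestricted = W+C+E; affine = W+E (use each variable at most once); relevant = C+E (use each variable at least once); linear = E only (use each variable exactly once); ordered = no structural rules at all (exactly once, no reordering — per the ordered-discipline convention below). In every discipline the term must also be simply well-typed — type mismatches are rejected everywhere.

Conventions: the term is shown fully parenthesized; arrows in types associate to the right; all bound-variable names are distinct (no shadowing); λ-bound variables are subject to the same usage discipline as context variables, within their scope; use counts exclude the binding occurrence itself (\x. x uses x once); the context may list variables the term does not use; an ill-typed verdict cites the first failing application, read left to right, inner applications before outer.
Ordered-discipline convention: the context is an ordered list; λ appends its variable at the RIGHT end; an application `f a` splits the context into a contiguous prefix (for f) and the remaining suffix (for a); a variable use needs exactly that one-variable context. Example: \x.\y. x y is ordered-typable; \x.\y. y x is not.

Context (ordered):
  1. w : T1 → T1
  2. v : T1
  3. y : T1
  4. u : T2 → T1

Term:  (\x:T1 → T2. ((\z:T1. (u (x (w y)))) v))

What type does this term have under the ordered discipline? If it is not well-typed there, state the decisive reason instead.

not well-typed under ordered — z left unused
counts: w ×1, v ×1, y ×1, u ×1, x [bound] ×1, z [bound] ×0
left-to-right use order: u, x, w, y, v
typing: ✓ — (T1 → T2) → T1
across the five disciplines: ordered ✗, linear ✗, affine ✓, relevant ✗, unrestricted ✓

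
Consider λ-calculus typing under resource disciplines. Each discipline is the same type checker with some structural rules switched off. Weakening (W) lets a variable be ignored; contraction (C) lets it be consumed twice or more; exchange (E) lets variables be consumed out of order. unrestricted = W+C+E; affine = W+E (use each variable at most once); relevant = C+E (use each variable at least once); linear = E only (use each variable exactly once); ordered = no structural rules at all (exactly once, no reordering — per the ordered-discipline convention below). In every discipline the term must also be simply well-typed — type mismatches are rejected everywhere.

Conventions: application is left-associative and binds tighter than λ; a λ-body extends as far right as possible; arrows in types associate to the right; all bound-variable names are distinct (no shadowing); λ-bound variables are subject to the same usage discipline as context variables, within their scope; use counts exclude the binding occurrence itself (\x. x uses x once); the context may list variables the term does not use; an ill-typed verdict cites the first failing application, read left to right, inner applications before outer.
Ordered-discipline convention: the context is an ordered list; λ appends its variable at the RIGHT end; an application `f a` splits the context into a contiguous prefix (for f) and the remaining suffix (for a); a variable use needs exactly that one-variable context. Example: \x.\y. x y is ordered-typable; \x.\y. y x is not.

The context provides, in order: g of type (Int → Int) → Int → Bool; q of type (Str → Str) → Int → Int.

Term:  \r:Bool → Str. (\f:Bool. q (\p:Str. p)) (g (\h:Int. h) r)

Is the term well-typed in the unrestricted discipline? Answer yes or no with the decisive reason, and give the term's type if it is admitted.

no — the type mismatch rejects it
variable uses: g: 1×, q: 1×, r [bound]: 1×, f [bound]: 0×, p [bound]: 1×, h [bound]: 1×
uses in reading order: q, p, g, h, r
typing: ill-typed: argument of type Bool → Str where Int is required
per-discipline verdicts: ordered ✗; linear ✗; affine ✗; relevant ✗; unrestricted ✗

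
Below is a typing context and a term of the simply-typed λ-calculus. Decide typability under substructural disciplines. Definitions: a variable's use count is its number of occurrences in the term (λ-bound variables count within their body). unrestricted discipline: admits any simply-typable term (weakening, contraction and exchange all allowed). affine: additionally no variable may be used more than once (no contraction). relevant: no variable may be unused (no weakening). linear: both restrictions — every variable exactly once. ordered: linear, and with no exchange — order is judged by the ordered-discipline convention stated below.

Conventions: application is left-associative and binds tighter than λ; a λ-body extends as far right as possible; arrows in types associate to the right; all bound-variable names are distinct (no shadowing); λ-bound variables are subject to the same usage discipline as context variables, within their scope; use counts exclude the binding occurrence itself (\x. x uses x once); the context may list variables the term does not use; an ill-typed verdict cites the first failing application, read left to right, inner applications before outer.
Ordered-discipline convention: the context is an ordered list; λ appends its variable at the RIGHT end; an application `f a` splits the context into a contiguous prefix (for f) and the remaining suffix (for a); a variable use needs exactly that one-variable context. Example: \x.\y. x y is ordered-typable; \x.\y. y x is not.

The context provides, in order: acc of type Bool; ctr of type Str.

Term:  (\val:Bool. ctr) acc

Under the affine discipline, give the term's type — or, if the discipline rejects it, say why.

term : Str
usage: acc: 1×; ctr: 1×; val (λ-bound): 0×
uses in reading order: ctr, acc
typing: well-typed — term : Str
per-discipline verdicts: ordered ✗ · linear ✗ · affine ✓ · relevant ✗ · unrestricted ✓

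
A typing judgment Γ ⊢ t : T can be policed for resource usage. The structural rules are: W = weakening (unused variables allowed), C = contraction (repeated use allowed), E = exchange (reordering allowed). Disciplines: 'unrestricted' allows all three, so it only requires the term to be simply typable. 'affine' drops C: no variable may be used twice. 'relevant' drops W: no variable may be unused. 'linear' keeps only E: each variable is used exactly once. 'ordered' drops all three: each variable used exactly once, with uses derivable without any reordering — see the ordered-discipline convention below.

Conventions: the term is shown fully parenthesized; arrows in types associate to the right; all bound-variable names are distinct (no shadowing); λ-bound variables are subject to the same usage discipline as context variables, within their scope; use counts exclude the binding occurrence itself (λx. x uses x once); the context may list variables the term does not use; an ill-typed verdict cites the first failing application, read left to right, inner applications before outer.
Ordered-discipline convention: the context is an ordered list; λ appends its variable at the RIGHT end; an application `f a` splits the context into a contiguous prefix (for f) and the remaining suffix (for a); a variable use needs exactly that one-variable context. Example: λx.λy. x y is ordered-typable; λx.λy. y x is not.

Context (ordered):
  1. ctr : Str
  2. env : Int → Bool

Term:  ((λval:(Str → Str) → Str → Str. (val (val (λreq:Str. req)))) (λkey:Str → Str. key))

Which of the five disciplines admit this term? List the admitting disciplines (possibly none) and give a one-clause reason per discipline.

accepted by: unrestricted
variable uses: ctr: 0×; env: 0×; val (bound): 2×; req (bound): 1×; key (bound): 1×
order of uses: val, val, req, key
typing: well-typed at Str → Str
ordered: ✗ — needs contraction — val ×2; ctr, env left unused
linear: ✗ — needs contraction — val ×2; ctr, env left unused
affine: ✗ — needs contraction — val ×2
relevant: ✗ — ctr, env left unused
unrestricted: ✓ — simply typable at Str → Str; W, C, E all held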